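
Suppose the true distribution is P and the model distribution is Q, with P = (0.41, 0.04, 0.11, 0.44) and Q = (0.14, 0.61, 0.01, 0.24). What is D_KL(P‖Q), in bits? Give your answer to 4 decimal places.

D(P‖Q) = Σ p·log₂(p/q).
  0.41·log₂(0.41/0.14) = 0.63558
  0.04·log₂(0.04/0.61) = -0.15723
  0.11·log₂(0.11/0.01) = 0.38054
  0.44·log₂(0.44/0.24) = 0.38477
D(P‖Q) = 1.2437 bits.

1.2437 bits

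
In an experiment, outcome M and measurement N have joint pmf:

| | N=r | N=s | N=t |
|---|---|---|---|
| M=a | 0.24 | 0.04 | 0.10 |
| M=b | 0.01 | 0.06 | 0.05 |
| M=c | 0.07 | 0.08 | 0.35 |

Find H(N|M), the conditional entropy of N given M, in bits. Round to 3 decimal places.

Chain rule: H(N|M) = H(M,N) − H(M).
Marginals: p(M) = (0.3800, 0.1200, 0.5000), p(N) = (0.3200, 0.1800, 0.5000).
H(M,N) = 2.6283 bits; H(M) = 1.3975 bits.
H(N|M) = 2.6283 − 1.3975 = 1.231 bits.

1.231 bits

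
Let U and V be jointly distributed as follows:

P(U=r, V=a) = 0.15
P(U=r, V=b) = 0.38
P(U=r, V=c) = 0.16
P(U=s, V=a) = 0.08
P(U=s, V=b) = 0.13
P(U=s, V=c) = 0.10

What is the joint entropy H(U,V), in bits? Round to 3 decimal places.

H(U,V) = −Σ p(x,y)·log₂ p(x,y) over all 6 cells.
  cell (r,a): −0.15·log₂0.15 = 0.4105
  cell (r,b): −0.38·log₂0.38 = 0.5305
  cell (r,c): −0.16·log₂0.16 = 0.4230
  cell (s,a): −0.08·log₂0.08 = 0.2915
  cell (s,b): −0.13·log₂0.13 = 0.3826
  cell (s,c): −0.10·log₂0.10 = 0.3322
Sum = 2.370 bits.

2.370 bits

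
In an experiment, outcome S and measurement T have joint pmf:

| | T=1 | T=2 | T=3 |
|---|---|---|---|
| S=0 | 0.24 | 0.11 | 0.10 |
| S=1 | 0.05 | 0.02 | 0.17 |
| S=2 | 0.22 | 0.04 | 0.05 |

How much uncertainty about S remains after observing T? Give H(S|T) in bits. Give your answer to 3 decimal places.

1.367 bits

Chain rule: H(S|T) = H(S,T) − H(T).
Marginals: p(S) = (0.4500, 0.2400, 0.3100), p(T) = (0.5100, 0.1700, 0.3200).
H(S,T) = 2.8226 bits; H(T) = 1.4561 bits.
H(S|T) = 2.8226 − 1.4561 = 1.367 bits.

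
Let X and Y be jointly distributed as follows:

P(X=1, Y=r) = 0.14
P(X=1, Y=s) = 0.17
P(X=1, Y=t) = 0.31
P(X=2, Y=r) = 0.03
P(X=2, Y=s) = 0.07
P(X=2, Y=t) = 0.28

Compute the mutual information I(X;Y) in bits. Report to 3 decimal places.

0.046 bits

Marginals: p(X) = (0.6200, 0.3800), p(Y) = (0.1700, 0.2400, 0.5900).
I(X;Y) = Σ p(x,y)·log₂[p(x,y)/(p(x)p(y))].
  (1,r): 0.14·log₂(1.3283) = 0.0573
  (1,s): 0.17·log₂(1.1425) = 0.0327
  (1,t): 0.31·log₂(0.8475) = -0.0740
  (2,r): 0.03·log₂(0.4644) = -0.0332
  (2,s): 0.07·log₂(0.7675) = -0.0267
  (2,t): 0.28·log₂(1.2489) = 0.0898
Sum = 0.046 bits.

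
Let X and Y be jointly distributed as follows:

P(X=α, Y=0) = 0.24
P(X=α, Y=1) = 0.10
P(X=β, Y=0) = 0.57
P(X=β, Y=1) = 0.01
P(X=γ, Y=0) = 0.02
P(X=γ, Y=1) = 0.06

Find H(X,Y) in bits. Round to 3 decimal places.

1.711 bits

H(X,Y) = −Σ p(x,y)·log₂ p(x,y) over all 6 cells.
  cell (α,0): −0.24·log₂0.24 = 0.4941
  cell (α,1): −0.10·log₂0.10 = 0.3322
  cell (β,0): −0.57·log₂0.57 = 0.4623
  cell (β,1): −0.01·log₂0.01 = 0.0664
  cell (γ,0): −0.02·log₂0.02 = 0.1129
  cell (γ,1): −0.06·log₂0.06 = 0.2435
Sum = 1.711 bits.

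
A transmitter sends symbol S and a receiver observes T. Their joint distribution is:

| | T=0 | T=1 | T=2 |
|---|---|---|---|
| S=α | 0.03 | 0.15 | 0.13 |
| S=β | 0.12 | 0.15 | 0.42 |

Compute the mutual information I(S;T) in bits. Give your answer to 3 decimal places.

Marginals: p(S) = (0.3100, 0.6900), p(T) = (0.1500, 0.3000, 0.5500).
I(S;T) = Σ p(x,y)·log₂[p(x,y)/(p(x)p(y))].
  (α,0): 0.03·log₂(0.6452) = -0.0190
  (α,1): 0.15·log₂(1.6129) = 0.1034
  (α,2): 0.13·log₂(0.7625) = -0.0509
  (β,0): 0.12·log₂(1.1594) = 0.0256
  (β,1): 0.15·log₂(0.7246) = -0.0697
  (β,2): 0.42·log₂(1.1067) = 0.0614
Sum = 0.051 bits.

0.051 bits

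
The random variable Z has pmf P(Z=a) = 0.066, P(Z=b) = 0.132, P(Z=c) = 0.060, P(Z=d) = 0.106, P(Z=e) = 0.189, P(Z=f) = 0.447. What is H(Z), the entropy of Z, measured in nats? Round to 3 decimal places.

1.528 nats

H(Z) = −Σ p·ln p.
  −(0.066)·ln(0.066) = 0.1794
  −(0.132)·ln(0.132) = 0.2673
  −(0.060)·ln(0.060) = 0.1688
  −(0.106)·ln(0.106) = 0.2379
  −(0.189)·ln(0.189) = 0.3149
  −(0.447)·ln(0.447) = 0.3599
Sum: 0.1794 + 0.2673 + 0.1688 + 0.2379 + 0.3149 + 0.3599 = 1.528 nats.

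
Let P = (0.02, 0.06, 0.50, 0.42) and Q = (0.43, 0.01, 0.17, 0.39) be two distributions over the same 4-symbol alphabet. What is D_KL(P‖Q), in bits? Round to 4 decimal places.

D(P‖Q) = Σ p·log₂(p/q).
  0.02·log₂(0.02/0.43) = -0.08853
  0.06·log₂(0.06/0.01) = 0.15510
  0.50·log₂(0.50/0.17) = 0.77820
  0.42·log₂(0.42/0.39) = 0.04490
D(P‖Q) = 0.8897 bits.

0.8897 bits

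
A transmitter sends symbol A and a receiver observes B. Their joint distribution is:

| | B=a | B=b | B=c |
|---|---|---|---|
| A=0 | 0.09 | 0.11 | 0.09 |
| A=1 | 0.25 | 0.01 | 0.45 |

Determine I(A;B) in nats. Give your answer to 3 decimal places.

Marginals: p(A) = (0.2900, 0.7100), p(B) = (0.3400, 0.1200, 0.5400).
I(A;B) = Σ p(x,y)·ln[p(x,y)/(p(x)p(y))].
  (0,a): 0.09·ln(0.9128) = -0.0082
  (0,b): 0.11·ln(3.1609) = 0.1266
  (0,c): 0.09·ln(0.5747) = -0.0498
  (1,a): 0.25·ln(1.0356) = 0.0088
  (1,b): 0.01·ln(0.1174) = -0.0214
  (1,c): 0.45·ln(1.1737) = 0.0721
Sum = 0.128 nats.

0.128 nats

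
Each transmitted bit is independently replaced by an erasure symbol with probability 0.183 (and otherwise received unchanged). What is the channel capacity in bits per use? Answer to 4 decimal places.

0.8170 bits

Binary erasure channel: capacity C = 1 − ε.
C = 1 − 0.183 = 0.8170 bits per channel use.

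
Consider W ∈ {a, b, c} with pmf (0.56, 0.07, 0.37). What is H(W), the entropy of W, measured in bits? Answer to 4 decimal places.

H(W) = −Σ p·log₂ p.
  −(0.56)·log₂(0.56) = 0.46844
  −(0.07)·log₂(0.07) = 0.26856
  −(0.37)·log₂(0.37) = 0.53073
Sum: 0.46844 + 0.26856 + 0.53073 = 1.2677 bits.

1.2677 bits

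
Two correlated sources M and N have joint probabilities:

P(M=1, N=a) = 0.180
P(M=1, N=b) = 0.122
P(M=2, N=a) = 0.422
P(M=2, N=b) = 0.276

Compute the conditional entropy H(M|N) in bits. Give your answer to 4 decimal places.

0.8837 bits

Marginals: p(M) = (0.3020, 0.6980), p(N) = (0.6020, 0.3980).
H(M|N) = Σ p(N) · H(M|N=·).
  N=a: p=0.6020, H(M|N=a) = 0.8801
  N=b: p=0.3980, H(M|N=b) = 0.8891
Weighted sum = 0.8837 bits.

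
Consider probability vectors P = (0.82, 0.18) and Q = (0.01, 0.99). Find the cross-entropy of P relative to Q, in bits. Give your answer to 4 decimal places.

H(P,Q) = −Σ p·log₂ q.
  −0.82·log₂(0.01) = 5.44796
  −0.18·log₂(0.99) = 0.00261
H(P,Q) = 5.4506 bits.

5.4506 bits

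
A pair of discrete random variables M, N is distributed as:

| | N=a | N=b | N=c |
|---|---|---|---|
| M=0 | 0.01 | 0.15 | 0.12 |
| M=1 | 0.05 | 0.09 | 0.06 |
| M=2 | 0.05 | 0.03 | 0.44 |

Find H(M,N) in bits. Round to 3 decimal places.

H(M,N) = −Σ p(x,y)·log₂ p(x,y) over all 9 cells.
  cell (0,a): −0.01·log₂0.01 = 0.0664
  cell (0,b): −0.15·log₂0.15 = 0.4105
  cell (0,c): −0.12·log₂0.12 = 0.3671
  cell (1,a): −0.05·log₂0.05 = 0.2161
  cell (1,b): −0.09·log₂0.09 = 0.3127
  cell (1,c): −0.06·log₂0.06 = 0.2435
  cell (2,a): −0.05·log₂0.05 = 0.2161
  cell (2,b): −0.03·log₂0.03 = 0.1518
  cell (2,c): −0.44·log₂0.44 = 0.5211
Sum = 2.505 bits.

2.505 bits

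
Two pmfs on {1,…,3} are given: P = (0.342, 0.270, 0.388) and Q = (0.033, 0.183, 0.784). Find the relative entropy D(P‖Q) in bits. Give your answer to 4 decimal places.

0.9115 bits

D(P‖Q) = Σ p·log₂(p/q).
  0.342·log₂(0.342/0.033) = 1.15372
  0.270·log₂(0.270/0.183) = 0.15150
  0.388·log₂(0.388/0.784) = -0.39374
D(P‖Q) = 0.9115 bits.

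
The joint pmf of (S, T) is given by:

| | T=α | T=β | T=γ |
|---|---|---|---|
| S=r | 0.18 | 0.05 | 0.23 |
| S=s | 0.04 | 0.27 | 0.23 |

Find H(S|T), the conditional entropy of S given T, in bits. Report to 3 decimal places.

0.811 bits

Marginals: p(S) = (0.4600, 0.5400), p(T) = (0.2200, 0.3200, 0.4600).
H(S|T) = Σ p(T) · H(S|T=·).
  T=α: p=0.2200, H(S|T=α) = 0.6840
  T=β: p=0.3200, H(S|T=β) = 0.6253
  T=γ: p=0.4600, H(S|T=γ) = 1.0000
Weighted sum = 0.811 bits.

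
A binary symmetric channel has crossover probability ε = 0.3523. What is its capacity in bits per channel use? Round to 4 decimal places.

Binary symmetric channel: C = 1 − h₂(ε) where h₂ is the binary entropy function.
h₂(0.3523) = −0.3523·log₂0.3523 − 0.6477·log₂0.6477 = 0.9361.
C = 1 − 0.9361 = 0.0639 bits per channel use.

0.0639 bits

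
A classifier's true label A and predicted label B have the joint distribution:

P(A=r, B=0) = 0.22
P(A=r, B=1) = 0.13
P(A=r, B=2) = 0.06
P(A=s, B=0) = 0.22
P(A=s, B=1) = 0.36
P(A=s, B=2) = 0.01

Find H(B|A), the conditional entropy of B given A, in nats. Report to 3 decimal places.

Marginals: p(A) = (0.4100, 0.5900), p(B) = (0.4400, 0.4900, 0.0700).
H(B|A) = Σ p(A) · H(B|A=·).
  A=r: p=0.4100, H(B|A=r) = 0.9795
  A=s: p=0.5900, H(B|A=s) = 0.7384
Weighted sum = 0.837 nats.

0.837 nats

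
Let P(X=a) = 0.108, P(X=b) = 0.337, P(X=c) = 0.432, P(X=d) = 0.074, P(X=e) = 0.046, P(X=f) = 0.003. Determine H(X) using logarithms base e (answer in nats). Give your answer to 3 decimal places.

H(X) = −Σ p·ln p.
  −(0.108)·ln(0.108) = 0.2404
  −(0.337)·ln(0.337) = 0.3665
  −(0.432)·ln(0.432) = 0.3626
  −(0.074)·ln(0.074) = 0.1927
  −(0.046)·ln(0.046) = 0.1416
  −(0.003)·ln(0.003) = 0.0174
Sum: 0.2404 + 0.3665 + 0.3626 + 0.1927 + 0.1416 + 0.0174 = 1.321 nats.

1.321 nats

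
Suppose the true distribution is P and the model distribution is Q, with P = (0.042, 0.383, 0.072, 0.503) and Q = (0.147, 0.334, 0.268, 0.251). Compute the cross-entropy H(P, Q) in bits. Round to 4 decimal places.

1.8620 bits

H(P,Q) = −Σ p·log₂ q.
  −0.042·log₂(0.147) = 0.11618
  −0.383·log₂(0.334) = 0.60594
  −0.072·log₂(0.268) = 0.13678
  −0.503·log₂(0.251) = 1.00310
H(P,Q) = 1.8620 bits.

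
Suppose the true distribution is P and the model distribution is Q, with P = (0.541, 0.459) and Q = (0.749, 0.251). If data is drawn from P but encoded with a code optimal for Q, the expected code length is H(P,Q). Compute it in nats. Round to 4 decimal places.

H(P,Q) = −Σ p·ln q.
  −0.541·ln(0.749) = 0.15636
  −0.459·ln(0.251) = 0.63448
H(P,Q) = 0.7908 nats.

0.7908 nats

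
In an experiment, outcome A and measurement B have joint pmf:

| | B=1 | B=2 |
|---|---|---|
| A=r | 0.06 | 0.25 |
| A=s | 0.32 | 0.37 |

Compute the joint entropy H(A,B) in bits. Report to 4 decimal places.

H(A,B) = −Σ p(x,y)·log₂ p(x,y) over all 4 cells.
  cell (r,1): −0.06·log₂0.06 = 0.24353
  cell (r,2): −0.25·log₂0.25 = 0.50000
  cell (s,1): −0.32·log₂0.32 = 0.52603
  cell (s,2): −0.37·log₂0.37 = 0.53073
Sum = 1.8003 bits.

1.8003 bits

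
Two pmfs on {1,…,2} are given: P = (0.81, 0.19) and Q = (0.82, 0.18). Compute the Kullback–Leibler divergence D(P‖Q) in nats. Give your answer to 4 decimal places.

D(P‖Q) = Σ p·ln(p/q).
  0.81·ln(0.81/0.82) = -0.00994
  0.19·ln(0.19/0.18) = 0.01027
D(P‖Q) = 0.0003 nats.

0.0003 nats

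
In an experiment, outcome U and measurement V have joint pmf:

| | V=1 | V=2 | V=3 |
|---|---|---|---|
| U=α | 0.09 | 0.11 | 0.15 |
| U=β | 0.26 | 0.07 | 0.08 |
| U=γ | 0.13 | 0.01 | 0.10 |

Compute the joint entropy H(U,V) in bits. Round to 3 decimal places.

2.920 bits

H(U,V) = −Σ p(x,y)·log₂ p(x,y) over all 9 cells.
  cell (α,1): −0.09·log₂0.09 = 0.3127
  cell (α,2): −0.11·log₂0.11 = 0.3503
  cell (α,3): −0.15·log₂0.15 = 0.4105
  cell (β,1): −0.26·log₂0.26 = 0.5053
  cell (β,2): −0.07·log₂0.07 = 0.2686
  cell (β,3): −0.08·log₂0.08 = 0.2915
  cell (γ,1): −0.13·log₂0.13 = 0.3826
  cell (γ,2): −0.01·log₂0.01 = 0.0664
  cell (γ,3): −0.10·log₂0.10 = 0.3322
Sum = 2.920 bits.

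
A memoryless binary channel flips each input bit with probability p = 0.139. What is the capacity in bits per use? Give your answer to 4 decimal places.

0.4184 bits

Binary symmetric channel: C = 1 − h₂(ε) where h₂ is the binary entropy function.
h₂(0.139) = −0.139·log₂0.139 − 0.861·log₂0.861 = 0.5816.
C = 1 − 0.5816 = 0.4184 bits per channel use.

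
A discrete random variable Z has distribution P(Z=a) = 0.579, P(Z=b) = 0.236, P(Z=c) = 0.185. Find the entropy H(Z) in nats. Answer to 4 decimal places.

0.9693 nats

H(Z) = −Σ p·ln p.
  −(0.579)·ln(0.579) = 0.31640
  −(0.236)·ln(0.236) = 0.34077
  −(0.185)·ln(0.185) = 0.31217
Sum: 0.31640 + 0.34077 + 0.31217 = 0.9693 nats.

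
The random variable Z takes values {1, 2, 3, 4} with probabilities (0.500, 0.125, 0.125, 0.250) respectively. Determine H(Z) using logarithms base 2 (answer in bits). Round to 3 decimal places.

H(Z) = −Σ p·log₂ p.
  −(0.500)·log₂(0.500) = 0.5000
  −(0.125)·log₂(0.125) = 0.3750
  −(0.125)·log₂(0.125) = 0.3750
  −(0.250)·log₂(0.250) = 0.5000
Sum: 0.5000 + 0.3750 + 0.3750 + 0.5000 = 1.750 bits.

1.750 bits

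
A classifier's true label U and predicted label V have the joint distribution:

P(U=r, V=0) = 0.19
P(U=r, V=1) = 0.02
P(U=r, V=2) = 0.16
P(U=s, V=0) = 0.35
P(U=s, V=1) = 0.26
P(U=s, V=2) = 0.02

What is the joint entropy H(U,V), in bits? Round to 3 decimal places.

H(U,V) = −Σ p(x,y)·log₂ p(x,y) over all 6 cells.
  cell (r,0): −0.19·log₂0.19 = 0.4552
  cell (r,1): −0.02·log₂0.02 = 0.1129
  cell (r,2): −0.16·log₂0.16 = 0.4230
  cell (s,0): −0.35·log₂0.35 = 0.5301
  cell (s,1): −0.26·log₂0.26 = 0.5053
  cell (s,2): −0.02·log₂0.02 = 0.1129
Sum = 2.139 bits.

2.139 bits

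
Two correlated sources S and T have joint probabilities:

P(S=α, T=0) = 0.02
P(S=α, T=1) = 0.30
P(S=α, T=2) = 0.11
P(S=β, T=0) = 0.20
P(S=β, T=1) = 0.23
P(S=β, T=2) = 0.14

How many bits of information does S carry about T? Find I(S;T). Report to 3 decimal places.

0.118 bits

Marginals: p(S) = (0.4300, 0.5700), p(T) = (0.2200, 0.5300, 0.2500).
I(S;T) = H(S) + H(T) − H(S,T).
H(S) = 0.9858, H(T) = 1.4660, H(S,T) = 2.3334.
I(S;T) = 0.9858 + 1.4660 − 2.3334 = 0.118 bits.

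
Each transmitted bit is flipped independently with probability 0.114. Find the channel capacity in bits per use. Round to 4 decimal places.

0.4881 bits

Binary symmetric channel: C = 1 − h₂(ε) where h₂ is the binary entropy function.
h₂(0.114) = −0.114·log₂0.114 − 0.886·log₂0.886 = 0.5119.
C = 1 − 0.5119 = 0.4881 bits per channel use.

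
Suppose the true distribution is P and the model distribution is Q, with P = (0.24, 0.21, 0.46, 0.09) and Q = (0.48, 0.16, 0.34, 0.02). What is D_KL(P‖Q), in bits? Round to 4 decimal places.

D(P‖Q) = Σ p·log₂(p/q).
  0.24·log₂(0.24/0.48) = -0.24000
  0.21·log₂(0.21/0.16) = 0.08239
  0.46·log₂(0.46/0.34) = 0.20061
  0.09·log₂(0.09/0.02) = 0.19529
D(P‖Q) = 0.2383 bits.

0.2383 bits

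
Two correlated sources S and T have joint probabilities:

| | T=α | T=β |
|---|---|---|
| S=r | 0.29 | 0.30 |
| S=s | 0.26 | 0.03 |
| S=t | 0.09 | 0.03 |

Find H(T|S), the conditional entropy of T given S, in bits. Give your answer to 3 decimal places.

Marginals: p(S) = (0.5900, 0.2900, 0.1200), p(T) = (0.6400, 0.3600).
H(T|S) = Σ p(S) · H(T|S=·).
  S=r: p=0.5900, H(T|S=r) = 0.9998
  S=s: p=0.2900, H(T|S=s) = 0.4798
  S=t: p=0.1200, H(T|S=t) = 0.8113
Weighted sum = 0.826 bits.

0.826 bits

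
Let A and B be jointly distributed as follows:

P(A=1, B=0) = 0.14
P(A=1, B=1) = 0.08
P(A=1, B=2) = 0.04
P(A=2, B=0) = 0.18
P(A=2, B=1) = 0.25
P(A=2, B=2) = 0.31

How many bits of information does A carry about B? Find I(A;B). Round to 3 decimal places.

Marginals: p(A) = (0.2600, 0.7400), p(B) = (0.3200, 0.3300, 0.3500).
I(A;B) = Σ p(x,y)·log₂[p(x,y)/(p(x)p(y))].
  (1,0): 0.14·log₂(1.6827) = 0.1051
  (1,1): 0.08·log₂(0.9324) = -0.0081
  (1,2): 0.04·log₂(0.4396) = -0.0474
  (2,0): 0.18·log₂(0.7601) = -0.0712
  (2,1): 0.25·log₂(1.0238) = 0.0085
  (2,2): 0.31·log₂(1.1969) = 0.0804
Sum = 0.067 bits.

0.067 bits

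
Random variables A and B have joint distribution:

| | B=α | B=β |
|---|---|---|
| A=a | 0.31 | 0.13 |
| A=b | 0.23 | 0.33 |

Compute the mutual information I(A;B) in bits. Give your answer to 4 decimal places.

0.0630 bits

Marginals: p(A) = (0.4400, 0.5600), p(B) = (0.5400, 0.4600).
I(A;B) = Σ p(x,y)·log₂[p(x,y)/(p(x)p(y))].
  (a,α): 0.31·log₂(1.3047) = 0.11896
  (a,β): 0.13·log₂(0.6423) = -0.08303
  (b,α): 0.23·log₂(0.7606) = -0.09081
  (b,β): 0.33·log₂(1.2811) = 0.11792
Sum = 0.0630 bits.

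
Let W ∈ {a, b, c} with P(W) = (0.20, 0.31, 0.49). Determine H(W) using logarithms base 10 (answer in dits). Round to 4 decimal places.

0.4493 dits

H(W) = −Σ p·log₁₀ p.
  −(0.20)·log₁₀(0.20) = 0.13979
  −(0.31)·log₁₀(0.31) = 0.15768
  −(0.49)·log₁₀(0.49) = 0.15180
Sum: 0.13979 + 0.15768 + 0.15180 = 0.4493 dits.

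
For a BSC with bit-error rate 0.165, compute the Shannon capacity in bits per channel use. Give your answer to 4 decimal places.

0.3539 bits

Binary symmetric channel: C = 1 − h₂(ε) where h₂ is the binary entropy function.
h₂(0.165) = −0.165·log₂0.165 − 0.835·log₂0.835 = 0.6461.
C = 1 − 0.6461 = 0.3539 bits per channel use.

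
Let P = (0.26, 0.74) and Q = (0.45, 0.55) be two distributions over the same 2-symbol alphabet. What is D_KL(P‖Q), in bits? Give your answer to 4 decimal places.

D(P‖Q) = Σ p·log₂(p/q).
  0.26·log₂(0.26/0.45) = -0.20577
  0.74·log₂(0.74/0.55) = 0.31679
D(P‖Q) = 0.1110 bits.

0.1110 bits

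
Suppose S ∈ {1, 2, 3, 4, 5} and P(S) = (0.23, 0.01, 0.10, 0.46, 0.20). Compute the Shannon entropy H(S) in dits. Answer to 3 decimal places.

H(S) = −Σ p·log₁₀ p.
  −(0.23)·log₁₀(0.23) = 0.1468
  −(0.01)·log₁₀(0.01) = 0.0200
  −(0.10)·log₁₀(0.10) = 0.1000
  −(0.46)·log₁₀(0.46) = 0.1551
  −(0.20)·log₁₀(0.20) = 0.1398
Sum: 0.1468 + 0.0200 + 0.1000 + 0.1551 + 0.1398 = 0.562 dits.

0.562 dits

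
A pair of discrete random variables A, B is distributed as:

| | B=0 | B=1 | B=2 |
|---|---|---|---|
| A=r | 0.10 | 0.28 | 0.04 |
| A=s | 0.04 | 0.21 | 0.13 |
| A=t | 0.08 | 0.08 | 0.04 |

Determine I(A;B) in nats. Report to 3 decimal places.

0.065 nats

Marginals: p(A) = (0.4200, 0.3800, 0.2000), p(B) = (0.2200, 0.5700, 0.2100).
I(A;B) = Σ p(x,y)·ln[p(x,y)/(p(x)p(y))].
  (r,0): 0.10·ln(1.0823) = 0.0079
  (r,1): 0.28·ln(1.1696) = 0.0439
  (r,2): 0.04·ln(0.4535) = -0.0316
  (s,0): 0.04·ln(0.4785) = -0.0295
  (s,1): 0.21·ln(0.9695) = -0.0065
  (s,2): 0.13·ln(1.6291) = 0.0634
  (t,0): 0.08·ln(1.8182) = 0.0478
  (t,1): 0.08·ln(0.7018) = -0.0283
  (t,2): 0.04·ln(0.9524) = -0.0020
Sum = 0.065 nats.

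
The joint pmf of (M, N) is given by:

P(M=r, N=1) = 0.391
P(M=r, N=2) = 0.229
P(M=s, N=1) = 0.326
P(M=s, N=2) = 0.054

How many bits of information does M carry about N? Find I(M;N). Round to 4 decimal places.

Marginals: p(M) = (0.6200, 0.3800), p(N) = (0.7170, 0.2830).
I(M;N) = H(M) + H(N) − H(M,N).
H(M) = 0.9580, H(N) = 0.8595, H(M,N) = 1.7712.
I(M;N) = 0.9580 + 0.8595 − 1.7712 = 0.0463 bits.

0.0463 bits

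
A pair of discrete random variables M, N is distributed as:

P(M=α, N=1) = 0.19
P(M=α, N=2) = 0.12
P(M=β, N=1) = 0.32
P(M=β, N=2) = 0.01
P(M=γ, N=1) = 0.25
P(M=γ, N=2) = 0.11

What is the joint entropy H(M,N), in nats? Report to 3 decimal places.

1.570 nats

H(M,N) = −Σ p(x,y)·ln p(x,y) over all 6 cells.
  cell (α,1): −0.19·ln0.19 = 0.3155
  cell (α,2): −0.12·ln0.12 = 0.2544
  cell (β,1): −0.32·ln0.32 = 0.3646
  cell (β,2): −0.01·ln0.01 = 0.0461
  cell (γ,1): −0.25·ln0.25 = 0.3466
  cell (γ,2): −0.11·ln0.11 = 0.2428
Sum = 1.570 nats.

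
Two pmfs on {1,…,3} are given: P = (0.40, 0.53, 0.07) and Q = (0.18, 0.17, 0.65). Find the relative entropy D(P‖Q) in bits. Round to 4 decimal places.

D(P‖Q) = Σ p·log₂(p/q).
  0.40·log₂(0.40/0.18) = 0.46080
  0.53·log₂(0.53/0.17) = 0.86944
  0.07·log₂(0.07/0.65) = -0.22505
D(P‖Q) = 1.1052 bits.

1.1052 bits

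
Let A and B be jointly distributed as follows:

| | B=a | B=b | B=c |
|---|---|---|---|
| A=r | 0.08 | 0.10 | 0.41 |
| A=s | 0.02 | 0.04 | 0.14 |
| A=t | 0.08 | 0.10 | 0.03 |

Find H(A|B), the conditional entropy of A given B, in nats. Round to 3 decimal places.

0.851 nats

Marginals: p(A) = (0.5900, 0.2000, 0.2100), p(B) = (0.1800, 0.2400, 0.5800).
H(A|B) = Σ p(B) · H(A|B=·).
  B=a: p=0.1800, H(A|B=a) = 0.9650
  B=b: p=0.2400, H(A|B=b) = 1.0282
  B=c: p=0.5800, H(A|B=c) = 0.7415
Weighted sum = 0.851 nats.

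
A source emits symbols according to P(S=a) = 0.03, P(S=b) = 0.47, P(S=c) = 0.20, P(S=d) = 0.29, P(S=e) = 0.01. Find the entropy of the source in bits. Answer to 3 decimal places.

1.712 bits

H(S) = −Σ p·log₂ p.
  −(0.03)·log₂(0.03) = 0.1518
  −(0.47)·log₂(0.47) = 0.5120
  −(0.20)·log₂(0.20) = 0.4644
  −(0.29)·log₂(0.29) = 0.5179
  −(0.01)·log₂(0.01) = 0.0664
Sum: 0.1518 + 0.5120 + 0.4644 + 0.5179 + 0.0664 = 1.712 bits.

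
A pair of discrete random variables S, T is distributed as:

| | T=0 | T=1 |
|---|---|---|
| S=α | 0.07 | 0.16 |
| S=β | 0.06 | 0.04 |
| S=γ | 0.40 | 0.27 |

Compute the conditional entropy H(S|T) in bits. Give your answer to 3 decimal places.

Marginals: p(S) = (0.2300, 0.1000, 0.6700), p(T) = (0.5300, 0.4700).
H(S|T) = Σ p(T) · H(S|T=·).
  T=0: p=0.5300, H(S|T=0) = 1.0480
  T=1: p=0.4700, H(S|T=1) = 1.2911
Weighted sum = 1.162 bits.

1.162 bits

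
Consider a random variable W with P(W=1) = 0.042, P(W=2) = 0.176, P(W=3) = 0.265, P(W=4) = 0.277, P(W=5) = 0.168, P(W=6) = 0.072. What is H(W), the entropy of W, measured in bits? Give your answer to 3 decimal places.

H(W) = −Σ p·log₂ p.
  −(0.042)·log₂(0.042) = 0.1921
  −(0.176)·log₂(0.176) = 0.4411
  −(0.265)·log₂(0.265) = 0.5077
  −(0.277)·log₂(0.277) = 0.5130
  −(0.168)·log₂(0.168) = 0.4323
  −(0.072)·log₂(0.072) = 0.2733
Sum: 0.1921 + 0.4411 + 0.5077 + 0.5130 + 0.4323 + 0.2733 = 2.360 bits.

2.360 bits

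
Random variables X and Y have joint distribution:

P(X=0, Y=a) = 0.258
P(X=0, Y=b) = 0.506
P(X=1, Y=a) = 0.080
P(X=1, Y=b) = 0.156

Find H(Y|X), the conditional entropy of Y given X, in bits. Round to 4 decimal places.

Chain rule: H(Y|X) = H(X,Y) − H(X).
Marginals: p(X) = (0.7640, 0.2360), p(Y) = (0.3380, 0.6620).
H(X,Y) = 1.7112 bits; H(X) = 0.7883 bits.
H(Y|X) = 1.7112 − 0.7883 = 0.9229 bits.

0.9229 bits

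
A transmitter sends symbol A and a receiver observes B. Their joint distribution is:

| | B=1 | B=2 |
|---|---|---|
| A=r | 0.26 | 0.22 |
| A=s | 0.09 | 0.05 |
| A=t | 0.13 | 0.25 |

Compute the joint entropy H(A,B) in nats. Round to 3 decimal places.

1.662 nats

H(A,B) = −Σ p(x,y)·ln p(x,y) over all 6 cells.
  cell (r,1): −0.26·ln0.26 = 0.3502
  cell (r,2): −0.22·ln0.22 = 0.3331
  cell (s,1): −0.09·ln0.09 = 0.2167
  cell (s,2): −0.05·ln0.05 = 0.1498
  cell (t,1): −0.13·ln0.13 = 0.2652
  cell (t,2): −0.25·ln0.25 = 0.3466
Sum = 1.662 nats.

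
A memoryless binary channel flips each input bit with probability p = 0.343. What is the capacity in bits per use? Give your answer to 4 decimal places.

Binary symmetric channel: C = 1 − h₂(ε) where h₂ is the binary entropy function.
h₂(0.343) = −0.343·log₂0.343 − 0.657·log₂0.657 = 0.9277.
C = 1 − 0.9277 = 0.0723 bits per channel use.

0.0723 bits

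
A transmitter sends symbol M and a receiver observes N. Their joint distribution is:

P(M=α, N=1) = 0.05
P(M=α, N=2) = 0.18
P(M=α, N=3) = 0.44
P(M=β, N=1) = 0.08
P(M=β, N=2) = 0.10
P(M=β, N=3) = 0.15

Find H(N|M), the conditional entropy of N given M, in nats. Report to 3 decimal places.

Marginals: p(M) = (0.6700, 0.3300), p(N) = (0.1300, 0.2800, 0.5900).
H(N|M) = Σ p(M) · H(N|M=·).
  M=α: p=0.6700, H(N|M=α) = 0.8229
  M=β: p=0.3300, H(N|M=β) = 1.0637
Weighted sum = 0.902 nats.

0.902 nats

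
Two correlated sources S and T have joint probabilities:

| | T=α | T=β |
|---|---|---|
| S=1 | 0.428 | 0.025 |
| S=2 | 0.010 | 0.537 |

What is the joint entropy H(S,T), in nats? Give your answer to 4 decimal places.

0.8354 nats

H(S,T) = −Σ p(x,y)·ln p(x,y) over all 4 cells.
  cell (1,α): −0.428·ln0.428 = 0.36321
  cell (1,β): −0.025·ln0.025 = 0.09222
  cell (2,α): −0.010·ln0.010 = 0.04605
  cell (2,β): −0.537·ln0.537 = 0.33388
Sum = 0.8354 nats.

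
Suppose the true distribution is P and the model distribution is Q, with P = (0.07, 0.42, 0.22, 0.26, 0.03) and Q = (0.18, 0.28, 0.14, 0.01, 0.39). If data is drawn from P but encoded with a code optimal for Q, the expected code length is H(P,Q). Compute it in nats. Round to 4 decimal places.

H(P,Q) = −Σ p·ln q.
  −0.07·ln(0.18) = 0.12004
  −0.42·ln(0.28) = 0.53465
  −0.22·ln(0.14) = 0.43254
  −0.26·ln(0.01) = 1.19734
  −0.03·ln(0.39) = 0.02825
H(P,Q) = 2.3128 nats.

2.3128 nats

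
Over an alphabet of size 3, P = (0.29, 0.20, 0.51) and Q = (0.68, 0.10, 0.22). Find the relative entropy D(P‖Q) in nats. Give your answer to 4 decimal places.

D(P‖Q) = Σ p·ln(p/q).
  0.29·ln(0.29/0.68) = -0.24714
  0.20·ln(0.20/0.10) = 0.13863
  0.51·ln(0.51/0.22) = 0.42880
D(P‖Q) = 0.3203 nats.

0.3203 nats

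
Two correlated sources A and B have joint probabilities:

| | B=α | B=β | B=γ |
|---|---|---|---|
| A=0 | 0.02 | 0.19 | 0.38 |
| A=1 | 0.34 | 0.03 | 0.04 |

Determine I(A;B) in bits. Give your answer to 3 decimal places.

0.548 bits

Marginals: p(A) = (0.5900, 0.4100), p(B) = (0.3600, 0.2200, 0.4200).
I(A;B) = Σ p(x,y)·log₂[p(x,y)/(p(x)p(y))].
  (0,α): 0.02·log₂(0.0942) = -0.0682
  (0,β): 0.19·log₂(1.4638) = 0.1044
  (0,γ): 0.38·log₂(1.5335) = 0.2344
  (1,α): 0.34·log₂(2.3035) = 0.4093
  (1,β): 0.03·log₂(0.3326) = -0.0476
  (1,γ): 0.04·log₂(0.2323) = -0.0842
Sum = 0.548 bits.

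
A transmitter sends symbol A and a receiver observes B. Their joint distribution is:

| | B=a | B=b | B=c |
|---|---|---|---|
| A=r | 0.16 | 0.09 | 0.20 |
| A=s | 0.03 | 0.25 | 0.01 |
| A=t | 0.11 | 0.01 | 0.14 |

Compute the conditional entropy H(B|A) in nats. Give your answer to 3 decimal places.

0.825 nats

Marginals: p(A) = (0.4500, 0.2900, 0.2600), p(B) = (0.3000, 0.3500, 0.3500).
H(B|A) = Σ p(A) · H(B|A=·).
  A=r: p=0.4500, H(B|A=r) = 1.0500
  A=s: p=0.2900, H(B|A=s) = 0.4788
  A=t: p=0.2600, H(B|A=t) = 0.8226
Weighted sum = 0.825 nats.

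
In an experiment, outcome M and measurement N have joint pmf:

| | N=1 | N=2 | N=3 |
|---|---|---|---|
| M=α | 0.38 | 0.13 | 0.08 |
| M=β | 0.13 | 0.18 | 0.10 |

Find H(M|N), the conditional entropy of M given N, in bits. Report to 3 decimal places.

0.900 bits

Chain rule: H(M|N) = H(M,N) − H(N).
Marginals: p(M) = (0.5900, 0.4100), p(N) = (0.5100, 0.3100, 0.1800).
H(M,N) = 2.3648 bits; H(N) = 1.4645 bits.
H(M|N) = 2.3648 − 1.4645 = 0.900 bits.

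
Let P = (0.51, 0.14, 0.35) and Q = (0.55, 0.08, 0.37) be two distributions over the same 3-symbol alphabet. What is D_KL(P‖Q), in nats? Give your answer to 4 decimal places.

D(P‖Q) = Σ p·ln(p/q).
  0.51·ln(0.51/0.55) = -0.03851
  0.14·ln(0.14/0.08) = 0.07835
  0.35·ln(0.35/0.37) = -0.01945
D(P‖Q) = 0.0204 nats.

0.0204 nats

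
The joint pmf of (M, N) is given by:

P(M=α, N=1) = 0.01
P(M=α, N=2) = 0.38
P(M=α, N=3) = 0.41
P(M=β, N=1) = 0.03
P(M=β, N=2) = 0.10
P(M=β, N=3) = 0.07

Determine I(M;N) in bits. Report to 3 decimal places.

0.047 bits

Marginals: p(M) = (0.8000, 0.2000), p(N) = (0.0400, 0.4800, 0.4800).
I(M;N) = H(M) + H(N) − H(M,N).
H(M) = 0.7219, H(N) = 1.2023, H(M,N) = 1.8768.
I(M;N) = 0.7219 + 1.2023 − 1.8768 = 0.047 bits.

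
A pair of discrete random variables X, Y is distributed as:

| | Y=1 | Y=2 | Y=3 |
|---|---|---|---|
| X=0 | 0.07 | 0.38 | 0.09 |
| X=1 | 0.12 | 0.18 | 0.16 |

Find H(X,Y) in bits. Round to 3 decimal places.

2.347 bits

H(X,Y) = −Σ p(x,y)·log₂ p(x,y) over all 6 cells.
  cell (0,1): −0.07·log₂0.07 = 0.2686
  cell (0,2): −0.38·log₂0.38 = 0.5305
  cell (0,3): −0.09·log₂0.09 = 0.3127
  cell (1,1): −0.12·log₂0.12 = 0.3671
  cell (1,2): −0.18·log₂0.18 = 0.4453
  cell (1,3): −0.16·log₂0.16 = 0.4230
Sum = 2.347 bits.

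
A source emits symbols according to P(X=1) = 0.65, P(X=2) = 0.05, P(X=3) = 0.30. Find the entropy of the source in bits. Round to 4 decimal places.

1.1412 bits

H(X) = −Σ p·log₂ p.
  −(0.65)·log₂(0.65) = 0.40397
  −(0.05)·log₂(0.05) = 0.21610
  −(0.30)·log₂(0.30) = 0.52109
Sum: 0.40397 + 0.21610 + 0.52109 = 1.1412 bits.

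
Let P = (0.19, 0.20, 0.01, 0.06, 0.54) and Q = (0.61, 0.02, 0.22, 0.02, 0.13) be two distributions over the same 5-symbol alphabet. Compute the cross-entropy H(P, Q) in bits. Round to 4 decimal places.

H(P,Q) = −Σ p·log₂ q.
  −0.19·log₂(0.61) = 0.13549
  −0.20·log₂(0.02) = 1.12877
  −0.01·log₂(0.22) = 0.02184
  −0.06·log₂(0.02) = 0.33863
  −0.54·log₂(0.13) = 1.58944
H(P,Q) = 3.2142 bits.

3.2142 bits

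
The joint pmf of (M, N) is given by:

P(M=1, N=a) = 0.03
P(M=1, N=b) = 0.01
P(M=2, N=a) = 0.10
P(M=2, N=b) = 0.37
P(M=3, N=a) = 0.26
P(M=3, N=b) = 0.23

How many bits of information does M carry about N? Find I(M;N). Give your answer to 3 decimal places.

Marginals: p(M) = (0.0400, 0.4700, 0.4900), p(N) = (0.3900, 0.6100).
I(M;N) = Σ p(x,y)·log₂[p(x,y)/(p(x)p(y))].
  (1,a): 0.03·log₂(1.9231) = 0.0283
  (1,b): 0.01·log₂(0.4098) = -0.0129
  (2,a): 0.10·log₂(0.5456) = -0.0874
  (2,b): 0.37·log₂(1.2905) = 0.1362
  (3,a): 0.26·log₂(1.3605) = 0.1155
  (3,b): 0.23·log₂(0.7695) = -0.0869
Sum = 0.093 bits.

0.093 bits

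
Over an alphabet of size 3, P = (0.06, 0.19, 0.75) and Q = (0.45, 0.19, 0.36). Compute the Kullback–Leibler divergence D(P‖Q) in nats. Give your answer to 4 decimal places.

0.4296 nats

D(P‖Q) = Σ p·ln(p/q).
  0.06·ln(0.06/0.45) = -0.12089
  0.19·ln(0.19/0.19) = 0.00000
  0.75·ln(0.75/0.36) = 0.55048
D(P‖Q) = 0.4296 nats.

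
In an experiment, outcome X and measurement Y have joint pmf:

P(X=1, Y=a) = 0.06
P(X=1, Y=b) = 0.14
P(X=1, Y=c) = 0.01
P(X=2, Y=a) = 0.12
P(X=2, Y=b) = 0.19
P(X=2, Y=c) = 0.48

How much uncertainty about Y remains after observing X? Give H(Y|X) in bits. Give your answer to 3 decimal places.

Chain rule: H(Y|X) = H(X,Y) − H(X).
Marginals: p(X) = (0.2100, 0.7900), p(Y) = (0.1800, 0.3300, 0.4900).
H(X,Y) = 2.0376 bits; H(X) = 0.7415 bits.
H(Y|X) = 2.0376 − 0.7415 = 1.296 bits.

1.296 bits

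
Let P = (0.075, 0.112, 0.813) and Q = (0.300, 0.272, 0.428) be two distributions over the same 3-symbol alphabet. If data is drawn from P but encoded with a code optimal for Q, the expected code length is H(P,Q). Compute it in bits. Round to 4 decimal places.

H(P,Q) = −Σ p·log₂ q.
  −0.075·log₂(0.300) = 0.13027
  −0.112·log₂(0.272) = 0.21037
  −0.813·log₂(0.428) = 0.99537
H(P,Q) = 1.3360 bits.

1.3360 bits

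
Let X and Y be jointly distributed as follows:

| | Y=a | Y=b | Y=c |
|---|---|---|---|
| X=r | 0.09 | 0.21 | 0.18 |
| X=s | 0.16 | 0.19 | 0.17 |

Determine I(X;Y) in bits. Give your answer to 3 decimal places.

0.014 bits

Marginals: p(X) = (0.4800, 0.5200), p(Y) = (0.2500, 0.4000, 0.3500).
I(X;Y) = Σ p(x,y)·log₂[p(x,y)/(p(x)p(y))].
  (r,a): 0.09·log₂(0.7500) = -0.0374
  (r,b): 0.21·log₂(1.0938) = 0.0271
  (r,c): 0.18·log₂(1.0714) = 0.0179
  (s,a): 0.16·log₂(1.2308) = 0.0479
  (s,b): 0.19·log₂(0.9135) = -0.0248
  (s,c): 0.17·log₂(0.9341) = -0.0167
Sum = 0.014 bits.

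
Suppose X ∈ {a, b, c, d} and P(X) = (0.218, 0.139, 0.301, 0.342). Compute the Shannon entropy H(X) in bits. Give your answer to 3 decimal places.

1.926 bits

H(X) = −Σ p·log₂ p.
  −(0.218)·log₂(0.218) = 0.4791
  −(0.139)·log₂(0.139) = 0.3957
  −(0.301)·log₂(0.301) = 0.5214
  −(0.342)·log₂(0.342) = 0.5294
Sum: 0.4791 + 0.3957 + 0.5214 + 0.5294 = 1.926 bits.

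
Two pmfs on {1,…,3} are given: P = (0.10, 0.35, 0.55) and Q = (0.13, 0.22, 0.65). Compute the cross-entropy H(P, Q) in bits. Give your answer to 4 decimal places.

1.4007 bits

H(P,Q) = −Σ p·log₂ q.
  −0.10·log₂(0.13) = 0.29434
  −0.35·log₂(0.22) = 0.76455
  −0.55·log₂(0.65) = 0.34182
H(P,Q) = 1.4007 bits.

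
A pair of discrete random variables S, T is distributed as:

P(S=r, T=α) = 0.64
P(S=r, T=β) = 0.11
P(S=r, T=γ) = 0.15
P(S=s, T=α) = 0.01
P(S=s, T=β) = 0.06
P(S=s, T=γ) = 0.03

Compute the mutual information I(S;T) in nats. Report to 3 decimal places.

0.082 nats

Marginals: p(S) = (0.9000, 0.1000), p(T) = (0.6500, 0.1700, 0.1800).
I(S;T) = H(S) + H(T) − H(S,T).
H(S) = 0.3251, H(T) = 0.8899, H(S,T) = 1.1330.
I(S;T) = 0.3251 + 0.8899 − 1.1330 = 0.082 nats.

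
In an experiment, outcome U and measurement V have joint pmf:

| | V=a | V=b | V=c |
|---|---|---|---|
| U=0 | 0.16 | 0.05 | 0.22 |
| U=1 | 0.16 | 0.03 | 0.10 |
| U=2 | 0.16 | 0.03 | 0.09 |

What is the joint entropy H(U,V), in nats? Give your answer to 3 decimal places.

2.020 nats

H(U,V) = −Σ p(x,y)·ln p(x,y) over all 9 cells.
  cell (0,a): −0.16·ln0.16 = 0.2932
  cell (0,b): −0.05·ln0.05 = 0.1498
  cell (0,c): −0.22·ln0.22 = 0.3331
  cell (1,a): −0.16·ln0.16 = 0.2932
  cell (1,b): −0.03·ln0.03 = 0.1052
  cell (1,c): −0.10·ln0.10 = 0.2303
  cell (2,a): −0.16·ln0.16 = 0.2932
  cell (2,b): −0.03·ln0.03 = 0.1052
  cell (2,c): −0.09·ln0.09 = 0.2167
Sum = 2.020 nats.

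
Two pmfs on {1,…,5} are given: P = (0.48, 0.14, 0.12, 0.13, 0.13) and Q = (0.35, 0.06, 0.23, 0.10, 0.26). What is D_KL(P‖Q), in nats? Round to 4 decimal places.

D(P‖Q) = Σ p·ln(p/q).
  0.48·ln(0.48/0.35) = 0.15161
  0.14·ln(0.14/0.06) = 0.11862
  0.12·ln(0.12/0.23) = -0.07807
  0.13·ln(0.13/0.10) = 0.03411
  0.13·ln(0.13/0.26) = -0.09011
D(P‖Q) = 0.1362 nats.

0.1362 nats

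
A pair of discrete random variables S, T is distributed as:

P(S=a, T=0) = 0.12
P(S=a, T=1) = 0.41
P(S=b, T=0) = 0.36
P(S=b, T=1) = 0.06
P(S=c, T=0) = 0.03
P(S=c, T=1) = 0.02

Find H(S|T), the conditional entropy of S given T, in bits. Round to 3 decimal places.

0.934 bits

Marginals: p(S) = (0.5300, 0.4200, 0.0500), p(T) = (0.5100, 0.4900).
H(S|T) = Σ p(T) · H(S|T=·).
  T=0: p=0.5100, H(S|T=0) = 1.0863
  T=1: p=0.4900, H(S|T=1) = 0.7745
Weighted sum = 0.934 bits.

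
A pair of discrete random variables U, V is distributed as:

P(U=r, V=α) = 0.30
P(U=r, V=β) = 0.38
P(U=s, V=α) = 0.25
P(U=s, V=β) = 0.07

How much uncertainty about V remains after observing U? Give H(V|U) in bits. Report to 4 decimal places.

Chain rule: H(V|U) = H(U,V) − H(U).
Marginals: p(U) = (0.6800, 0.3200), p(V) = (0.5500, 0.4500).
H(U,V) = 1.8201 bits; H(U) = 0.9044 bits.
H(V|U) = 1.8201 − 0.9044 = 0.9157 bits.

0.9157 bits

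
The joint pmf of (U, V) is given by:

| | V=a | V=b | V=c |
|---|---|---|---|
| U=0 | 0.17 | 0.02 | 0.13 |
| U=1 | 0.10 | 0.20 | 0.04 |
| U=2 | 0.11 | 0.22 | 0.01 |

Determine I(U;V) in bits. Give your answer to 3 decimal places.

0.272 bits

Marginals: p(U) = (0.3200, 0.3400, 0.3400), p(V) = (0.3800, 0.4400, 0.1800).
I(U;V) = Σ p(x,y)·log₂[p(x,y)/(p(x)p(y))].
  (0,a): 0.17·log₂(1.3980) = 0.0822
  (0,b): 0.02·log₂(0.1420) = -0.0563
  (0,c): 0.13·log₂(2.2569) = 0.1527
  (1,a): 0.10·log₂(0.7740) = -0.0370
  (1,b): 0.20·log₂(1.3369) = 0.0838
  (1,c): 0.04·log₂(0.6536) = -0.0245
  (2,a): 0.11·log₂(0.8514) = -0.0255
  (2,b): 0.22·log₂(1.4706) = 0.1224
  (2,c): 0.01·log₂(0.1634) = -0.0261
Sum = 0.272 bits.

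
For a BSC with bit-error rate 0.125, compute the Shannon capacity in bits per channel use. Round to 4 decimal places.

0.4564 bits

Binary symmetric channel: C = 1 − h₂(ε) where h₂ is the binary entropy function.
h₂(0.125) = −0.125·log₂0.125 − 0.875·log₂0.875 = 0.5436.
C = 1 − 0.5436 = 0.4564 bits per channel use.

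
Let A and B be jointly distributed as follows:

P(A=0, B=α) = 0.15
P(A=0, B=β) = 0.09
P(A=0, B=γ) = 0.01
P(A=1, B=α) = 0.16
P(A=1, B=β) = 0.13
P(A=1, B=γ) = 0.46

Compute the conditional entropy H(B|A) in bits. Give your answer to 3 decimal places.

1.299 bits

Marginals: p(A) = (0.2500, 0.7500), p(B) = (0.3100, 0.2200, 0.4700).
H(B|A) = Σ p(A) · H(B|A=·).
  A=0: p=0.2500, H(B|A=0) = 1.1585
  A=1: p=0.7500, H(B|A=1) = 1.3463
Weighted sum = 1.299 bits.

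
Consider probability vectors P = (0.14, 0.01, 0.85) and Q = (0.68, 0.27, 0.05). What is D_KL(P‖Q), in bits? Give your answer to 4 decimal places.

D(P‖Q) = Σ p·log₂(p/q).
  0.14·log₂(0.14/0.68) = -0.31922
  0.01·log₂(0.01/0.27) = -0.04755
  0.85·log₂(0.85/0.05) = 3.47434
D(P‖Q) = 3.1076 bits.

3.1076 bits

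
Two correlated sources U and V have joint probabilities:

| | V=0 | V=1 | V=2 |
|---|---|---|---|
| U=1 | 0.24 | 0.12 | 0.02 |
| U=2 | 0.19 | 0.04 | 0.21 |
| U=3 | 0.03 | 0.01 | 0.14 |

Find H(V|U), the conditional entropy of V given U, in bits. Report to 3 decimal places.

Chain rule: H(V|U) = H(U,V) − H(U).
Marginals: p(U) = (0.3800, 0.4400, 0.1800), p(V) = (0.4600, 0.1700, 0.3700).
H(U,V) = 2.7032 bits; H(U) = 1.4969 bits.
H(V|U) = 2.7032 − 1.4969 = 1.206 bits.

1.206 bits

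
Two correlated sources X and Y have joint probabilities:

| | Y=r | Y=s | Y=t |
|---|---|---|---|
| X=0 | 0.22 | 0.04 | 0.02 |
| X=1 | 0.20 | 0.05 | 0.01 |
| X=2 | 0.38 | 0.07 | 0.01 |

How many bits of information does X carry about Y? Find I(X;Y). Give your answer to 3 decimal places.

Marginals: p(X) = (0.2800, 0.2600, 0.4600), p(Y) = (0.8000, 0.1600, 0.0400).
I(X;Y) = Σ p(x,y)·log₂[p(x,y)/(p(x)p(y))].
  (0,r): 0.22·log₂(0.9821) = -0.0057
  (0,s): 0.04·log₂(0.8929) = -0.0065
  (0,t): 0.02·log₂(1.7857) = 0.0167
  (1,r): 0.20·log₂(0.9615) = -0.0113
  (1,s): 0.05·log₂(1.2019) = 0.0133
  (1,t): 0.01·log₂(0.9615) = -0.0006
  (2,r): 0.38·log₂(1.0326) = 0.0176
  (2,s): 0.07·log₂(0.9511) = -0.0051
  (2,t): 0.01·log₂(0.5435) = -0.0088
Sum = 0.010 bits.

0.010 bits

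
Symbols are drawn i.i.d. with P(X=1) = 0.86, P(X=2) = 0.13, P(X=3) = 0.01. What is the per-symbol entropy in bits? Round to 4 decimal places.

H(X) = −Σ p·log₂ p.
  −(0.86)·log₂(0.86) = 0.18713
  −(0.13)·log₂(0.13) = 0.38264
  −(0.01)·log₂(0.01) = 0.06644
Sum: 0.18713 + 0.38264 + 0.06644 = 0.6362 bits.

0.6362 bits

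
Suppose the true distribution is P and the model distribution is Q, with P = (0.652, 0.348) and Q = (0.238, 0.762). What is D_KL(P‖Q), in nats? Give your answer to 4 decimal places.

D(P‖Q) = Σ p·ln(p/q).
  0.652·ln(0.652/0.238) = 0.65707
  0.348·ln(0.348/0.762) = -0.27274
D(P‖Q) = 0.3843 nats.

0.3843 nats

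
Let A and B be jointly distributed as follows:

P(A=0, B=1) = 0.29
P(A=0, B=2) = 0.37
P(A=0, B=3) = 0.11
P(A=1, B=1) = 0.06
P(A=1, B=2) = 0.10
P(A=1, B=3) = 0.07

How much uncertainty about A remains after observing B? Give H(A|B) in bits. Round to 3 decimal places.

0.756 bits

Chain rule: H(A|B) = H(A,B) − H(B).
Marginals: p(A) = (0.7700, 0.2300), p(B) = (0.3500, 0.4700, 0.1800).
H(A,B) = 2.2432 bits; H(B) = 1.4874 bits.
H(A|B) = 2.2432 − 1.4874 = 0.756 bits.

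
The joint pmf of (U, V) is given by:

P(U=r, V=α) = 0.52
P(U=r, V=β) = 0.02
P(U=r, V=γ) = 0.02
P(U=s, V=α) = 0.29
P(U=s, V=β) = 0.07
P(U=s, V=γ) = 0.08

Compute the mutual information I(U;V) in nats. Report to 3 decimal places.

0.060 nats

Marginals: p(U) = (0.5600, 0.4400), p(V) = (0.8100, 0.0900, 0.1000).
I(U;V) = H(U) + H(V) − H(U,V).
H(U) = 0.6859, H(V) = 0.6177, H(U,V) = 1.2437.
I(U;V) = 0.6859 + 0.6177 − 1.2437 = 0.060 nats.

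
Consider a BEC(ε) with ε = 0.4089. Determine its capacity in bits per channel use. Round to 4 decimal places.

Binary erasure channel: capacity C = 1 − ε.
C = 1 − 0.4089 = 0.5911 bits per channel use.

0.5911 bits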